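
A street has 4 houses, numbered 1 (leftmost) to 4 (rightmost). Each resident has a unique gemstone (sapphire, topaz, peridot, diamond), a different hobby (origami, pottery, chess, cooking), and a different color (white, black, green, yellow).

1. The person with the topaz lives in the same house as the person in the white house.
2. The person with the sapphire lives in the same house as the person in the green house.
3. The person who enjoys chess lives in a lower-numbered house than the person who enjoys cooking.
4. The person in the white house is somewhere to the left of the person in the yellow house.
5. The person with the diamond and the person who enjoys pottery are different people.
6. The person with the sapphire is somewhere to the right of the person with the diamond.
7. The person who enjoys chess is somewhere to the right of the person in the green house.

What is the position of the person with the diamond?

1

The person with the sapphire is in house 2 (clue 2).
From clue 2, the person in the green house must be in house 2.
Clue 6 places the person with the diamond in house 1.
Clue 7: the person who enjoys chess is in house 3.
House 4 gemstone: only peridot fits.
That leaves cooking as the hobby for house 4.
Clue 1 places the person in the white house in house 3.
From clue 4, the person in the yellow house must be in house 4.
From clue 5, the person who enjoys pottery must be in house 2.
That leaves topaz as the gemstone for house 3.
That leaves origami as the hobby for house 1.
House 1 color: only black fits.
So: house 1 = diamond/origami/black, house 2 = sapphire/pottery/green, house 3 = topaz/chess/white, house 4 = peridot/cooking/yellow.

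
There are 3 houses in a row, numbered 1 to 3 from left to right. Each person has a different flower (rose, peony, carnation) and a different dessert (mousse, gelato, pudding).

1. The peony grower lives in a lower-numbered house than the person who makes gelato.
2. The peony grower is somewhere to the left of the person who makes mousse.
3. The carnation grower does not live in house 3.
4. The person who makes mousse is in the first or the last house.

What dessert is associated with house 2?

The person who makes mousse is in house 3 (clue 4).
That leaves rose as the flower for house 3.
The only dessert still possible for house 1 is pudding.
So house 2 gets gelato for dessert.
From clue 1, the peony grower must be in house 1.
The only flower still possible for house 2 is carnation.
So: house 1 = peony/pudding, house 2 = carnation/gelato, house 3 = rose/mousse.

gelato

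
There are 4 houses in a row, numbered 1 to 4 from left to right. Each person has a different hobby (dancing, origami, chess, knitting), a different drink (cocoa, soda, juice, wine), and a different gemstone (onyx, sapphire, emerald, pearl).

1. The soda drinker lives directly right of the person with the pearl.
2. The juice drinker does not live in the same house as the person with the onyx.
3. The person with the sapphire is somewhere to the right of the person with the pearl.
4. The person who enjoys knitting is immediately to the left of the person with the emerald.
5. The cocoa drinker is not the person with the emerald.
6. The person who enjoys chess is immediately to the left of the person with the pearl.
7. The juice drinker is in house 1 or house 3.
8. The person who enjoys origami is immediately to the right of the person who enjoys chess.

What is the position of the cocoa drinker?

House 4 hobby: only dancing fits.
House 1 gemstone: only onyx fits.
Clue 2: the juice drinker is in house 3.
The person with the pearl is in house 3 (clue 1).
From clue 3, the person with the sapphire must be in house 4.
By clue 6, the person who enjoys chess is in house 2.
The person who enjoys origami is in house 3 (clue 8).
House 1's hobby must be knitting (nothing else left).
House 4's drink must be soda (nothing else left).
House 2 gemstone: only emerald fits.
The cocoa drinker is in house 1 (clue 5).
House 2's drink must be wine (nothing else left).
So: house 1 = knitting/cocoa/onyx, house 2 = chess/wine/emerald, house 3 = origami/juice/pearl, house 4 = dancing/soda/sapphire.

1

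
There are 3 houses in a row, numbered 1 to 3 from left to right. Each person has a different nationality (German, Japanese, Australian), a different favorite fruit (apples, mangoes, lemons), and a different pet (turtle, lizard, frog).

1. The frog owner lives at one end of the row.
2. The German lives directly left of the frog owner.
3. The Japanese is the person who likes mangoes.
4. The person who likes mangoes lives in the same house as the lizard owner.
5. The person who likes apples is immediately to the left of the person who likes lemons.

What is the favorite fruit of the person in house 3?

Clue 2: the German is in house 2.
By clue 2, the frog owner is in house 3.
Clue 4 places the person who likes mangoes in house 1.
The lizard owner is in house 1 (clue 4).
That leaves lemons as the favorite fruit for house 3.
So house 2 gets turtle for pet.
From clue 3, the Japanese must be in house 1.
House 3 nationality: only Australian fits.
So house 2 gets apples for favorite fruit.
So: house 1 = Japanese/mangoes/lizard, house 2 = German/apples/turtle, house 3 = Australian/lemons/frog.

lemons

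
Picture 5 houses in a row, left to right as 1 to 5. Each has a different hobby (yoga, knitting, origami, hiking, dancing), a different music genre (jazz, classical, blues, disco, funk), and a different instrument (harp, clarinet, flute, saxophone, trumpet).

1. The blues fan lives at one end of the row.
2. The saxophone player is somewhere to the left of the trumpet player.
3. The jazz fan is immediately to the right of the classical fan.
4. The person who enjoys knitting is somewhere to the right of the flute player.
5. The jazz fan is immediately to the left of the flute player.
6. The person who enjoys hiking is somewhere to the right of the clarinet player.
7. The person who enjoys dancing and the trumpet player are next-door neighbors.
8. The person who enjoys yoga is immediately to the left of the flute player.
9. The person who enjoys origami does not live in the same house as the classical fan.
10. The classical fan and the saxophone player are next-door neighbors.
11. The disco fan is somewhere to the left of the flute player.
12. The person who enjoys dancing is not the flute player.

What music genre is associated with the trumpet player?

House 4's music genre must be funk (nothing else left).
That leaves blues as the music genre for house 5.
The person who enjoys knitting is narrowed to house 4 or 5; consider each.
Placing it in house 4 leads to a contradiction, so it's in house 5.
The person who enjoys yoga is narrowed to house 2 or 3; consider each.
Placing it in house 2 leads to a contradiction, so it's in house 3.
By clue 8, the flute player is in house 4.
Clue 5 places the jazz fan in house 3.
House 5 instrument: only harp fits.
From clue 3, the classical fan must be in house 2.
The saxophone player is in house 1 (clue 10).
House 1 music genre: only disco fits.
Clue 6 places the person who enjoys hiking in house 4.
The only hobby still possible for house 2 is dancing.
Clue 7 places the trumpet player in house 3.
The only hobby still possible for house 1 is origami.
House 2's instrument must be clarinet (nothing else left).
So: house 1 = origami/disco/saxophone, house 2 = dancing/classical/clarinet, house 3 = yoga/jazz/trumpet, house 4 = hiking/funk/flute, house 5 = knitting/blues/harp.

jazz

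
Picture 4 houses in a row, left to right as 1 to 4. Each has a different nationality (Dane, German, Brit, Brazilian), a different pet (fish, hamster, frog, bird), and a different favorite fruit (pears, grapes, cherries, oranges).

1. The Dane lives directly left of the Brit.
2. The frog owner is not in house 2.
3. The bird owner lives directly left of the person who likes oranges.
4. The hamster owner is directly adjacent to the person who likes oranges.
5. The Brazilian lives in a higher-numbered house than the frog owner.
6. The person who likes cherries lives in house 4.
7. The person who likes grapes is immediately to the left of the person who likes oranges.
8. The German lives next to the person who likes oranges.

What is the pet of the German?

hamster

Clue 6: the person who likes cherries is in house 4.
The bird owner is narrowed to house 1 or 2; consider each.
Placing it in house 1 leads to a contradiction, so it's in house 2.
The person who likes oranges is in house 3 (clue 3).
Clue 7 places the person who likes grapes in house 2.
House 1 nationality: only Dane fits.
House 1's favorite fruit must be pears (nothing else left).
By clue 1, the Brit is in house 2.
So house 3 gets Brazilian for nationality.
So house 4 gets German for nationality.
House 4 pet: only hamster fits.
The frog owner is in house 1 (clue 5).
House 3's pet must be fish (nothing else left).
So: house 1 = Dane/frog/pears, house 2 = Brit/bird/grapes, house 3 = Brazilian/fish/oranges, house 4 = German/hamster/cherries.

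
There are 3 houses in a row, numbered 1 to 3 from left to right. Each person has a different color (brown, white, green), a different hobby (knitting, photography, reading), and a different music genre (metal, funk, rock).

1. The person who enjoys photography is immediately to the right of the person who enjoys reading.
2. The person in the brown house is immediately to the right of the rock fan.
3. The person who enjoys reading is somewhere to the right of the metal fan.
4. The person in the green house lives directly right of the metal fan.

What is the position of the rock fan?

From clue 3, the person who enjoys reading must be in house 2.
From clue 3, the metal fan must be in house 1.
The person in the green house is in house 2 (clue 4).
House 1 color: only white fits.
That leaves brown as the color for house 3.
So house 1 gets knitting for hobby.
So house 3 gets photography for hobby.
House 2 music genre: only rock fits.
So house 3 gets funk for music genre.
So: house 1 = white/knitting/metal, house 2 = green/reading/rock, house 3 = brown/photography/funk.

2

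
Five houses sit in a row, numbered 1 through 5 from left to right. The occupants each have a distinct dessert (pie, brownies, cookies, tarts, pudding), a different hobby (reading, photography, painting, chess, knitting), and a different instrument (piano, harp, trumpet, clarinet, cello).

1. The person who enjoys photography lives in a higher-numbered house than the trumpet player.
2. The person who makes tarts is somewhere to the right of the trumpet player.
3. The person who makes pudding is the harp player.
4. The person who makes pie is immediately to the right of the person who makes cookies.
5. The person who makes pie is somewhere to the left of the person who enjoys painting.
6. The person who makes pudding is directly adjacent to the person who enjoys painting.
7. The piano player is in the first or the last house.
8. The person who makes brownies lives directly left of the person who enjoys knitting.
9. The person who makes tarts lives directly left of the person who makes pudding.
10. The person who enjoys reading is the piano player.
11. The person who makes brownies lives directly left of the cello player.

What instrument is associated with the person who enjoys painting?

That leaves pudding as the dessert for house 5.
By clue 3, the harp player is in house 5.
From clue 6, the person who enjoys painting must be in house 4.
From clue 9, the person who makes tarts must be in house 4.
The person who enjoys reading is in house 1 (clue 10).
That leaves pie as the dessert for house 3.
That leaves piano as the instrument for house 1.
That leaves clarinet as the instrument for house 4.
By clue 4, the person who makes cookies is in house 2.
House 1's dessert must be brownies (nothing else left).
The person who enjoys knitting is in house 2 (clue 8).
From clue 11, the cello player must be in house 2.
So house 3 gets trumpet for instrument.
Clue 1 places the person who enjoys photography in house 5.
That leaves chess as the hobby for house 3.
So: house 1 = brownies/reading/piano, house 2 = cookies/knitting/cello, house 3 = pie/chess/trumpet, house 4 = tarts/painting/clarinet, house 5 = pudding/photography/harp.

clarinet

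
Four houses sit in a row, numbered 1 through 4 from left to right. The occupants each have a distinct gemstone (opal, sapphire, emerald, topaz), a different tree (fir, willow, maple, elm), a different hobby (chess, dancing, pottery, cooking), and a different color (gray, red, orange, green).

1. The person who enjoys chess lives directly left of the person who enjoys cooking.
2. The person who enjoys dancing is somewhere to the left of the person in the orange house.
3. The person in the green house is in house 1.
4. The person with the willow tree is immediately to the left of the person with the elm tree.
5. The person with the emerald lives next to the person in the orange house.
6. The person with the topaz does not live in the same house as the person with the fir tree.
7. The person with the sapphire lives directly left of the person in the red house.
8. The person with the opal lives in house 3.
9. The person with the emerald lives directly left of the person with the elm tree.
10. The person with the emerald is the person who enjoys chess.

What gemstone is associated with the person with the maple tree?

Clue 3: the person in the green house is in house 1.
Clue 8: the person with the opal is in house 3.
The only gemstone still possible for house 4 is topaz.
House 4 tree: only maple fits.
So house 4 gets gray for color.
So house 4 gets pottery for hobby.
House 3's hobby must be cooking (nothing else left).
By clue 1, the person who enjoys chess is in house 2.
Clue 10: the person with the emerald is in house 2.
House 1's gemstone must be sapphire (nothing else left).
House 1 hobby: only dancing fits.
By clue 5, the person in the orange house is in house 3.
Clue 7: the person in the red house is in house 2.
Clue 9: the person with the elm tree is in house 3.
The person with the willow tree is in house 2 (clue 4).
House 1 tree: only fir fits.
So: house 1 = sapphire/fir/dancing/green, house 2 = emerald/willow/chess/red, house 3 = opal/elm/cooking/orange, house 4 = topaz/maple/pottery/gray.

topaz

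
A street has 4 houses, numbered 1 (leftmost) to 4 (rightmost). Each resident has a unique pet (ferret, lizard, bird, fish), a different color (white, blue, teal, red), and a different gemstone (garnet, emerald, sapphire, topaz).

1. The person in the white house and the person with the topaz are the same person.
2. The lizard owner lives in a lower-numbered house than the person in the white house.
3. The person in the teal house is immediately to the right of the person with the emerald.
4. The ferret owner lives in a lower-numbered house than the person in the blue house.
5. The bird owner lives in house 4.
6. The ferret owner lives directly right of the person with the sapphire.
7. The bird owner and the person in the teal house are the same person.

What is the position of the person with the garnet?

4

From clue 5, the bird owner must be in house 4.
Clue 7: the person in the teal house is in house 4.
That leaves red as the color for house 1.
From clue 3, the person with the emerald must be in house 3.
From clue 4, the ferret owner must be in house 2.
Clue 4 places the person in the blue house in house 3.
Clue 6: the person with the sapphire is in house 1.
So house 1 gets lizard for pet.
That leaves fish as the pet for house 3.
That leaves white as the color for house 2.
The only gemstone still possible for house 2 is topaz.
That leaves garnet as the gemstone for house 4.
So: house 1 = lizard/red/sapphire, house 2 = ferret/white/topaz, house 3 = fish/blue/emerald, house 4 = bird/teal/garnet.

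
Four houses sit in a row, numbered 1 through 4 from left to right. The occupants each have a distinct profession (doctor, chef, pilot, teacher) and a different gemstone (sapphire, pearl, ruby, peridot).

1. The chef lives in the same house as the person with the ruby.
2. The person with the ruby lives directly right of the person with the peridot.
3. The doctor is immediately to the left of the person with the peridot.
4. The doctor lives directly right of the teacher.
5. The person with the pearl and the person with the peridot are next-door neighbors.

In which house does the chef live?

The doctor is in house 2 (clue 4).
Clue 4: the teacher is in house 1.
The person with the peridot is in house 3 (clue 3).
House 1 gemstone: only sapphire fits.
The only gemstone still possible for house 2 is pearl.
That leaves ruby as the gemstone for house 4.
Clue 1 places the chef in house 4.
The only profession still possible for house 3 is pilot.
So: house 1 = teacher/sapphire, house 2 = doctor/pearl, house 3 = pilot/peridot, house 4 = chef/ruby.

4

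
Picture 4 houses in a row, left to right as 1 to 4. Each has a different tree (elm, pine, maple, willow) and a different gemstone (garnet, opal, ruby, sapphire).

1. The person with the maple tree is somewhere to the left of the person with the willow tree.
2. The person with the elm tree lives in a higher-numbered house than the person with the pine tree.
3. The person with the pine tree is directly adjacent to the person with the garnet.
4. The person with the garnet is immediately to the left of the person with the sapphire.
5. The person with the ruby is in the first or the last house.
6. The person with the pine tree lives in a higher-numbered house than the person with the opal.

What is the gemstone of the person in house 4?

The only tree still possible for house 1 is maple.
The person with the elm tree is narrowed to house 3 or 4; consider each.
Placing it in house 3 leads to a contradiction, so it's in house 4.
The person with the pine tree is narrowed to house 2 or 3; consider each.
Placing it in house 2 leads to a contradiction, so it's in house 3.
Clue 3 places the person with the garnet in house 2.
From clue 4, the person with the sapphire must be in house 3.
House 2's tree must be willow (nothing else left).
So house 1 gets opal for gemstone.
That leaves ruby as the gemstone for house 4.
So: house 1 = maple/opal, house 2 = willow/garnet, house 3 = pine/sapphire, house 4 = elm/ruby.

ruby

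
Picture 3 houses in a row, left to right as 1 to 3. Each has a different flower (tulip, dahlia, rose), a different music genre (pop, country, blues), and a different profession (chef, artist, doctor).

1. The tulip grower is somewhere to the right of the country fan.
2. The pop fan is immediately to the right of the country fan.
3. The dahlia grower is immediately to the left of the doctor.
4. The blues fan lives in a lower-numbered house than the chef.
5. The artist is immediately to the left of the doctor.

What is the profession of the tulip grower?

chef

That leaves pop as the music genre for house 3.
That leaves artist as the profession for house 1.
From clue 2, the country fan must be in house 2.
Clue 5 places the doctor in house 2.
The only music genre still possible for house 1 is blues.
That leaves chef as the profession for house 3.
By clue 1, the tulip grower is in house 3.
By clue 3, the dahlia grower is in house 1.
House 2's flower must be rose (nothing else left).
So: house 1 = dahlia/blues/artist, house 2 = rose/country/doctor, house 3 = tulip/pop/chef.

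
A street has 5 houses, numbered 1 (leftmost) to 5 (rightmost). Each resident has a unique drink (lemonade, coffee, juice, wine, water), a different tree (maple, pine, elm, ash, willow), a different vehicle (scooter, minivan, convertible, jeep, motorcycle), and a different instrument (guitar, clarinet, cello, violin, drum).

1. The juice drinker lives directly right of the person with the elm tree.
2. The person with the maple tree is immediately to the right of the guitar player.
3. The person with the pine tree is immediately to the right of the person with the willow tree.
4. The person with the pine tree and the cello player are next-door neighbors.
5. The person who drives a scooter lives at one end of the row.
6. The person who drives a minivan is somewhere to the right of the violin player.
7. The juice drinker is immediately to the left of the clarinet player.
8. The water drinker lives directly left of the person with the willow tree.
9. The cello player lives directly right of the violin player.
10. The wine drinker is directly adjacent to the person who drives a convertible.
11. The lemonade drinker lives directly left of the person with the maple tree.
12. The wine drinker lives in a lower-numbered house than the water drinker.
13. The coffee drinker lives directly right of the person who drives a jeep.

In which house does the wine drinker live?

That leaves coffee as the drink for house 5.
From clue 13, the person who drives a jeep must be in house 4.
The water drinker is narrowed to house 2 or 3; consider each.
Placing it in house 2 leads to a contradiction, so it's in house 3.
From clue 8, the person with the willow tree must be in house 4.
Clue 4 places the cello player in house 4.
Clue 9 places the violin player in house 3.
So house 5 gets pine for tree.
By clue 6, the person who drives a minivan is in house 5.
Clue 7 places the juice drinker in house 4.
House 5 instrument: only clarinet fits.
From clue 1, the person with the elm tree must be in house 3.
House 1's tree must be ash (nothing else left).
So house 2 gets maple for tree.
House 1 vehicle: only scooter fits.
From clue 2, the guitar player must be in house 1.
From clue 11, the lemonade drinker must be in house 1.
House 2's drink must be wine (nothing else left).
That leaves drum as the instrument for house 2.
Clue 10: the person who drives a convertible is in house 3.
That leaves motorcycle as the vehicle for house 2.
So: house 1 = lemonade/ash/scooter/guitar, house 2 = wine/maple/motorcycle/drum, house 3 = water/elm/convertible/violin, house 4 = juice/willow/jeep/cello, house 5 = coffee/pine/minivan/clarinet.

2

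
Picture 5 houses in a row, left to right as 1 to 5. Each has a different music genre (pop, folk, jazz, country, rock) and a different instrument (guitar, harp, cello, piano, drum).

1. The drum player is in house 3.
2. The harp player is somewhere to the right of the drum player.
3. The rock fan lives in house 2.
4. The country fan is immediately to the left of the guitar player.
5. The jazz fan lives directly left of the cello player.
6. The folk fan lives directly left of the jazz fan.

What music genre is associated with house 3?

By clue 1, the drum player is in house 3.
The rock fan is in house 2 (clue 3).
House 5 music genre: only pop fits.
That leaves piano as the instrument for house 1.
By clue 6, the folk fan is in house 3.
Clue 6: the jazz fan is in house 4.
That leaves country as the music genre for house 1.
That leaves guitar as the instrument for house 2.
Clue 5 places the cello player in house 5.
That leaves harp as the instrument for house 4.
So: house 1 = country/piano, house 2 = rock/guitar, house 3 = folk/drum, house 4 = jazz/harp, house 5 = pop/cello.

folk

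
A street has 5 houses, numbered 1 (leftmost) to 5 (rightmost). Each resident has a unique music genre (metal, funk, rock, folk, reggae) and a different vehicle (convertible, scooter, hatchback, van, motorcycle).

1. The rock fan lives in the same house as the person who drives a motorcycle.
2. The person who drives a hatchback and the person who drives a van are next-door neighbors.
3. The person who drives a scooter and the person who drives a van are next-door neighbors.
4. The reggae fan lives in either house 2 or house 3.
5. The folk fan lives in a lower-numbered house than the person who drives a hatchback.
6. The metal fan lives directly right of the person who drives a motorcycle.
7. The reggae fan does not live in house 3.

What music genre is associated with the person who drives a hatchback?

By clue 7, the reggae fan is in house 2.
The metal fan is narrowed to house 4 or 5; consider each.
Placing it in house 4 leads to a contradiction, so it's in house 5.
From clue 6, the person who drives a motorcycle must be in house 4.
By clue 1, the rock fan is in house 4.
From clue 5, the folk fan must be in house 1.
House 3's music genre must be funk (nothing else left).
That leaves convertible as the vehicle for house 5.
The person who drives a hatchback is narrowed to house 2 or 3; consider each.
Placing it in house 2 leads to a contradiction, so it's in house 3.
The person who drives a van is in house 2 (clue 2).
House 1 vehicle: only scooter fits.
So: house 1 = folk/scooter, house 2 = reggae/van, house 3 = funk/hatchback, house 4 = rock/motorcycle, house 5 = metal/convertible.

funk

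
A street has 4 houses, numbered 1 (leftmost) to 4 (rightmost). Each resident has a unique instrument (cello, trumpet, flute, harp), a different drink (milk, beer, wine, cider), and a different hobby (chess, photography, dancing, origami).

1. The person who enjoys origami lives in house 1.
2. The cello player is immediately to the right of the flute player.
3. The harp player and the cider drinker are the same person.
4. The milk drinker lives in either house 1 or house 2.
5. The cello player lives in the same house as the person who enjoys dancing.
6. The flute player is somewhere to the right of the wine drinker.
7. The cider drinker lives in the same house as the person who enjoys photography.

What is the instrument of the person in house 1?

The person who enjoys origami is in house 1 (clue 1).
The only instrument still possible for house 1 is trumpet.
The cello player is narrowed to house 3 or 4; consider each.
Placing it in house 4 leads to a contradiction, so it's in house 3.
The flute player is in house 2 (clue 2).
Clue 5: the person who enjoys dancing is in house 3.
From clue 6, the wine drinker must be in house 1.
House 4's instrument must be harp (nothing else left).
By clue 3, the cider drinker is in house 4.
The person who enjoys photography is in house 4 (clue 7).
That leaves milk as the drink for house 2.
House 3 drink: only beer fits.
The only hobby still possible for house 2 is chess.
So: house 1 = trumpet/wine/origami, house 2 = flute/milk/chess, house 3 = cello/beer/dancing, house 4 = harp/cider/photography.

trumpet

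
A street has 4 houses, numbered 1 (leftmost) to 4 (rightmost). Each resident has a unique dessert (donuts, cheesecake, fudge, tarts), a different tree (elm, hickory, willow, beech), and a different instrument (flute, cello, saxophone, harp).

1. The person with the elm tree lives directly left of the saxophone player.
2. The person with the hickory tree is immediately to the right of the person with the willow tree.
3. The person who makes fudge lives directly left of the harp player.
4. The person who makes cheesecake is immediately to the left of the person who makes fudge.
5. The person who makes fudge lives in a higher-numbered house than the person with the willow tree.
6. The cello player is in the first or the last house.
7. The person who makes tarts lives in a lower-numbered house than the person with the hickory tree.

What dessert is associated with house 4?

That leaves donuts as the dessert for house 4.
That leaves fudge as the dessert for house 3.
That leaves beech as the tree for house 4.
From clue 3, the harp player must be in house 4.
By clue 4, the person who makes cheesecake is in house 2.
House 1 dessert: only tarts fits.
So house 3 gets hickory for tree.
House 1's instrument must be cello (nothing else left).
Clue 2 places the person with the willow tree in house 2.
House 1 tree: only elm fits.
Clue 1 places the saxophone player in house 2.
That leaves flute as the instrument for house 3.
So: house 1 = tarts/elm/cello, house 2 = cheesecake/willow/saxophone, house 3 = fudge/hickory/flute, house 4 = donuts/beech/harp.

donuts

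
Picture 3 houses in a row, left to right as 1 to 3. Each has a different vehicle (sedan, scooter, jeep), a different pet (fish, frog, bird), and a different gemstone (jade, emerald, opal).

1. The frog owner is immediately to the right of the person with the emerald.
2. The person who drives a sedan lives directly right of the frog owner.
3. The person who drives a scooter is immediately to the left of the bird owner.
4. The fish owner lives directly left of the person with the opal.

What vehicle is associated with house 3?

By clue 2, the person who drives a sedan is in house 3.
By clue 2, the frog owner is in house 2.
So house 1 gets fish for pet.
That leaves bird as the pet for house 3.
By clue 1, the person with the emerald is in house 1.
From clue 3, the person who drives a scooter must be in house 2.
By clue 4, the person with the opal is in house 2.
House 1 vehicle: only jeep fits.
House 3's gemstone must be jade (nothing else left).
So: house 1 = jeep/fish/emerald, house 2 = scooter/frog/opal, house 3 = sedan/bird/jade.

sedan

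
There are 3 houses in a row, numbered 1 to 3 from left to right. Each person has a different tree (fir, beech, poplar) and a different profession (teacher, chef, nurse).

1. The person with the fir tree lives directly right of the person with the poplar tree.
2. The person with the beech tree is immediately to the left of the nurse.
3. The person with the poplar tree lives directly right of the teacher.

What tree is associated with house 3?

fir

The person with the poplar tree is in house 2 (clue 3).
The teacher is in house 1 (clue 3).
House 1's tree must be beech (nothing else left).
The only tree still possible for house 3 is fir.
Clue 2 places the nurse in house 2.
House 3 profession: only chef fits.
So: house 1 = beech/teacher, house 2 = poplar/nurse, house 3 = fir/chef.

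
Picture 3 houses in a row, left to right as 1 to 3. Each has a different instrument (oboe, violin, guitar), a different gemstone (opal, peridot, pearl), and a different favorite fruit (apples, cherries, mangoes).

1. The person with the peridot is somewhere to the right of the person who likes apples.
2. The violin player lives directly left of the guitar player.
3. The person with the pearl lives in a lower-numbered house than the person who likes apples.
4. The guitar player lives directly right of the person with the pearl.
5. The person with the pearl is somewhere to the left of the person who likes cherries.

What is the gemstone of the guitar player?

opal

The person with the pearl is in house 1 (clue 3).
By clue 3, the person who likes apples is in house 2.
From clue 4, the guitar player must be in house 2.
So house 3 gets oboe for instrument.
The only favorite fruit still possible for house 1 is mangoes.
That leaves cherries as the favorite fruit for house 3.
By clue 1, the person with the peridot is in house 3.
The only instrument still possible for house 1 is violin.
That leaves opal as the gemstone for house 2.
So: house 1 = violin/pearl/mangoes, house 2 = guitar/opal/apples, house 3 = oboe/peridot/cherries.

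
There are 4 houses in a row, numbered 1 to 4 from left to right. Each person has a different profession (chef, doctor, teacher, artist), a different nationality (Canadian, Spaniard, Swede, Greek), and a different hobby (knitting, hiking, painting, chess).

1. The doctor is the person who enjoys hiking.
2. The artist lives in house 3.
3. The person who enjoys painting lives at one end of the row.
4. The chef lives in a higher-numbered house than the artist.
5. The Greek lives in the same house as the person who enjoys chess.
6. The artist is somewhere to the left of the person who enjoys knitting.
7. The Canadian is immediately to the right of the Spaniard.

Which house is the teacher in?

1

From clue 2, the artist must be in house 3.
From clue 4, the chef must be in house 4.
Clue 6 places the person who enjoys knitting in house 4.
That leaves painting as the hobby for house 1.
From clue 1, the doctor must be in house 2.
Clue 1: the person who enjoys hiking is in house 2.
House 1 profession: only teacher fits.
So house 3 gets chess for hobby.
From clue 5, the Greek must be in house 3.
From clue 7, the Canadian must be in house 2.
The Spaniard is in house 1 (clue 7).
House 4 nationality: only Swede fits.
So: house 1 = teacher/Spaniard/painting, house 2 = doctor/Canadian/hiking, house 3 = artist/Greek/chess, house 4 = chef/Swede/knitting.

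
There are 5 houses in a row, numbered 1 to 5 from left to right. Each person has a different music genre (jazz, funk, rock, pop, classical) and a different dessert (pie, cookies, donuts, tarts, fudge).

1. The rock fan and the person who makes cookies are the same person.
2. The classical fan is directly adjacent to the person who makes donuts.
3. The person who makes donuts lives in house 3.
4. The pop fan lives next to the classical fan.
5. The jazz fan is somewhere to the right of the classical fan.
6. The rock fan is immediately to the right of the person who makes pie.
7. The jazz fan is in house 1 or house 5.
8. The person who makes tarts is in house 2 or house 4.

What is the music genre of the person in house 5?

jazz

The person who makes donuts is in house 3 (clue 3).
Clue 7: the jazz fan is in house 5.
The rock fan is in house 2 (clue 6).
Clue 6: the person who makes pie is in house 1.
House 4's music genre must be classical (nothing else left).
House 5's dessert must be fudge (nothing else left).
Clue 1: the person who makes cookies is in house 2.
The pop fan is in house 3 (clue 4).
House 1's music genre must be funk (nothing else left).
That leaves tarts as the dessert for house 4.
So: house 1 = funk/pie, house 2 = rock/cookies, house 3 = pop/donuts, house 4 = classical/tarts, house 5 = jazz/fudge.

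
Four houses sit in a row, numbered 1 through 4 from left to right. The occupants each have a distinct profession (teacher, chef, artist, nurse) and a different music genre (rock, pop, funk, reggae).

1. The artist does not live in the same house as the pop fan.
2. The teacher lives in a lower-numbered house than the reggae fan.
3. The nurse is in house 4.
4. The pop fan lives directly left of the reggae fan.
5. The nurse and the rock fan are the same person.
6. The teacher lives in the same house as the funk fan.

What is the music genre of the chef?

pop

The nurse is in house 4 (clue 3).
Clue 5: the rock fan is in house 4.
House 3 music genre: only reggae fits.
Clue 4 places the pop fan in house 2.
House 1's music genre must be funk (nothing else left).
By clue 6, the teacher is in house 1.
The only profession still possible for house 2 is chef.
House 3's profession must be artist (nothing else left).
So: house 1 = teacher/funk, house 2 = chef/pop, house 3 = artist/reggae, house 4 = nurse/rock.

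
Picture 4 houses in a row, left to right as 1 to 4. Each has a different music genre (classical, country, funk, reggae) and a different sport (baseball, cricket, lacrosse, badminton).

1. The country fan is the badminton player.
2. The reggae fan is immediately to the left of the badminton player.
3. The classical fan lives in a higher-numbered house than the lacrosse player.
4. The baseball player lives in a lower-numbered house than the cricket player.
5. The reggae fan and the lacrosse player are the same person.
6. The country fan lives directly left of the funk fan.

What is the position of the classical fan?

4

So house 1 gets reggae for music genre.
House 4 sport: only cricket fits.
By clue 2, the badminton player is in house 2.
By clue 5, the lacrosse player is in house 1.
The only sport still possible for house 3 is baseball.
Clue 1: the country fan is in house 2.
Clue 6: the funk fan is in house 3.
House 4's music genre must be classical (nothing else left).
So: house 1 = reggae/lacrosse, house 2 = country/badminton, house 3 = funk/baseball, house 4 = classical/cricket.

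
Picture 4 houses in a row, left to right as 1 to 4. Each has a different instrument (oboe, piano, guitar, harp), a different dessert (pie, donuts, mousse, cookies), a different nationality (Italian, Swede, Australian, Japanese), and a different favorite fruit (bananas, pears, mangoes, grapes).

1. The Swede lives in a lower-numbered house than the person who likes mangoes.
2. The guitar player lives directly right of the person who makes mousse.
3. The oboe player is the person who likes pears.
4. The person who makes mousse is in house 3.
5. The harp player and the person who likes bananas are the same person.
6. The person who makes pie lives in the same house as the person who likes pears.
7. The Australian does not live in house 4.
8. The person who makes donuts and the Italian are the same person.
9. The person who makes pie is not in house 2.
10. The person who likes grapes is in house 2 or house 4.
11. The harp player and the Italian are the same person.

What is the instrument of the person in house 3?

piano

The person who makes mousse is in house 3 (clue 4).
Clue 2: the guitar player is in house 4.
By clue 3, the oboe player is in house 1.
The person who likes pears is in house 1 (clue 3).
The person who makes pie is in house 1 (clue 6).
The only instrument still possible for house 2 is harp.
That leaves piano as the instrument for house 3.
House 4's nationality must be Japanese (nothing else left).
So house 3 gets mangoes for favorite fruit.
The only favorite fruit still possible for house 4 is grapes.
By clue 8, the person who makes donuts is in house 2.
Clue 8 places the Italian in house 2.
So house 4 gets cookies for dessert.
House 1's nationality must be Swede (nothing else left).
So house 3 gets Australian for nationality.
So house 2 gets bananas for favorite fruit.
So: house 1 = oboe/pie/Swede/pears, house 2 = harp/donuts/Italian/bananas, house 3 = piano/mousse/Australian/mangoes, house 4 = guitar/cookies/Japanese/grapes.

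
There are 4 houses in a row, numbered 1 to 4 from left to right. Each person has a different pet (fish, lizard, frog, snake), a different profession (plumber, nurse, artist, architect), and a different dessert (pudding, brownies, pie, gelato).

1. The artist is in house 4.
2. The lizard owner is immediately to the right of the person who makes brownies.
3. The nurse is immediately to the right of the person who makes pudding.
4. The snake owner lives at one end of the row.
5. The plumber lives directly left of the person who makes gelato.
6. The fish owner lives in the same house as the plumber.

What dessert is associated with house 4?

gelato

The artist is in house 4 (clue 1).
The snake owner is narrowed to house 1 or 4; consider each.
Placing it in house 4 leads to a contradiction, so it's in house 1.
So house 1 gets architect for profession.
The fish owner is narrowed to house 2 or 3; consider each.
Placing it in house 2 leads to a contradiction, so it's in house 3.
From clue 6, the plumber must be in house 3.
That leaves nurse as the profession for house 2.
Clue 3 places the person who makes pudding in house 1.
The person who makes gelato is in house 4 (clue 5).
So house 2 gets pie for dessert.
House 3 dessert: only brownies fits.
The lizard owner is in house 4 (clue 2).
That leaves frog as the pet for house 2.
So: house 1 = snake/architect/pudding, house 2 = frog/nurse/pie, house 3 = fish/plumber/brownies, house 4 = lizard/artist/gelato.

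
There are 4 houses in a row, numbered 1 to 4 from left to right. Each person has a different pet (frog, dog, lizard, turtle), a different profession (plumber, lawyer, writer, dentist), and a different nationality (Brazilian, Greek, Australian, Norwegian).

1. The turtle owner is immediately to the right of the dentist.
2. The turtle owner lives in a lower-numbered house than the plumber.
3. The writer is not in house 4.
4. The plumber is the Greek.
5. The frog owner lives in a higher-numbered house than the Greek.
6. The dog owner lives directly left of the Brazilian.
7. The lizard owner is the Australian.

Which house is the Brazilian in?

By clue 5, the frog owner is in house 4.
The Greek is in house 3 (clue 5).
Clue 4 places the plumber in house 3.
The only profession still possible for house 4 is lawyer.
Clue 2: the turtle owner is in house 2.
House 3 pet: only dog fits.
From clue 1, the dentist must be in house 1.
Clue 6 places the Brazilian in house 4.
The Australian is in house 1 (clue 7).
That leaves lizard as the pet for house 1.
The only profession still possible for house 2 is writer.
The only nationality still possible for house 2 is Norwegian.
So: house 1 = lizard/dentist/Australian, house 2 = turtle/writer/Norwegian, house 3 = dog/plumber/Greek, house 4 = frog/lawyer/Brazilian.

4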